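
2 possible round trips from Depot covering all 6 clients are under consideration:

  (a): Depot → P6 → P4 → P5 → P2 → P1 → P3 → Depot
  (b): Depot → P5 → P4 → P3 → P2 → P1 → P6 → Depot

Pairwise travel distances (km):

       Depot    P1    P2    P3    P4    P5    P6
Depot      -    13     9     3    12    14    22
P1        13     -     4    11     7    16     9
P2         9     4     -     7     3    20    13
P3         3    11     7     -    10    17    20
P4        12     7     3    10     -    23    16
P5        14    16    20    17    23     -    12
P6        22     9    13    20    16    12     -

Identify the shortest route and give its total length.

(a): 22 + 16 + 23 + 20 + 4 + 11 + 3 = 99
(b): 14 + 23 + 10 + 7 + 4 + 9 + 22 = 89

Shortest is (b), total 89 km.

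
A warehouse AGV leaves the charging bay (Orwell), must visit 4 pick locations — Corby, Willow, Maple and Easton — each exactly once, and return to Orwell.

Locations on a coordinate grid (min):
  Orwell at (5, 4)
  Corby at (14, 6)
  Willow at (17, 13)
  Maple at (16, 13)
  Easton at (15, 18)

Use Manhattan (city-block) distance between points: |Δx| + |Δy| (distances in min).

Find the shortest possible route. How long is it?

Shortest round trip = 52 min.

Orwell→Corby→Willow→Maple→Easton→Orwell: 11+10+1+6+24 = 52
Orwell→Corby→Willow→Easton→Maple→Orwell: 11+10+7+6+20 = 54
Orwell→Corby→Maple→Willow→Easton→Orwell: 11+9+1+7+24 = 52
Orwell→Corby→Maple→Easton→Willow→Orwell: 11+9+6+7+21 = 54
Orwell→Corby→Easton→Willow→Maple→Orwell: 11+13+7+1+20 = 52
Orwell→Corby→Easton→Maple→Willow→Orwell: 11+13+6+1+21 = 52
Orwell→Willow→Corby→Maple→Easton→Orwell: 21+10+9+6+24 = 70
Orwell→Willow→Corby→Easton→Maple→Orwell: 21+10+13+6+20 = 70
Orwell→Willow→Maple→Corby→Easton→Orwell: 21+1+9+13+24 = 68
Orwell→Willow→Easton→Corby→Maple→Orwell: 21+7+13+9+20 = 70
Orwell→Maple→Corby→Willow→Easton→Orwell: 20+9+10+7+24 = 70
Orwell→Maple→Willow→Corby→Easton→Orwell: 20+1+10+13+24 = 68
The minimum is 52.
One optimal route: Orwell → Corby → Willow → Maple → Easton → Orwell (or its reverse).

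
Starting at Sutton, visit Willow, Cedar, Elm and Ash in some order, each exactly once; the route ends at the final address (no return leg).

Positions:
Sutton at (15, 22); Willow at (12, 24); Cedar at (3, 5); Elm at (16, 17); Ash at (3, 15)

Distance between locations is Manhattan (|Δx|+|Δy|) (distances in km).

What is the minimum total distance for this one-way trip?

41 km — the minimum one-way total.

There are 4! = 24 possible orderings.
Sutton - Willow - Cedar - Elm - Ash: 5+28+25+15 = 73
Sutton - Willow - Cedar - Ash - Elm: 5+28+10+15 = 58
Sutton - Willow - Elm - Cedar - Ash: 5+11+25+10 = 51
Sutton - Willow - Elm - Ash - Cedar: 5+11+15+10 = 41
Sutton - Willow - Ash - Cedar - Elm: 5+18+10+25 = 58
Sutton - Willow - Ash - Elm - Cedar: 5+18+15+25 = 63
Sutton - Cedar - Willow - Elm - Ash: 29+28+11+15 = 83
Sutton - Cedar - Willow - Ash - Elm: 29+28+18+15 = 90
Sutton - Cedar - Elm - Willow - Ash: 29+25+11+18 = 83
Sutton - Cedar - Elm - Ash - Willow: 29+25+15+18 = 87
Sutton - Cedar - Ash - Willow - Elm: 29+10+18+11 = 68
Sutton - Cedar - Ash - Elm - Willow: 29+10+15+11 = 65
Sutton - Elm - Willow - Cedar - Ash: 6+11+28+10 = 55
Sutton - Elm - Willow - Ash - Cedar: 6+11+18+10 = 45
… (10 more)
The minimum is 41.
One shortest path: Sutton → Willow → Elm → Ash → Cedar.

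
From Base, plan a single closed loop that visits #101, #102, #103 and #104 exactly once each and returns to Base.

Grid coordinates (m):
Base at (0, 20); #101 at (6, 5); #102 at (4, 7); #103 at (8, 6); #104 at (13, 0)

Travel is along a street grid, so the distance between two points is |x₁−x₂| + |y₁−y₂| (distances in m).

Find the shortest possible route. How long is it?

66 m — the shortest possible round trip.

With 4 stops there are 4!/2 = 12 distinct round trips (a route and its reverse cost the same).
Base→#101→#102→#103→#104→Base: 21+4+5+11+33 = 74
Base→#101→#102→#104→#103→Base: 21+4+16+11+22 = 74
Base→#101→#103→#102→#104→Base: 21+3+5+16+33 = 78
Base→#101→#103→#104→#102→Base: 21+3+11+16+17 = 68
Base→#101→#104→#102→#103→Base: 21+12+16+5+22 = 76
Base→#101→#104→#103→#102→Base: 21+12+11+5+17 = 66
Base→#102→#101→#103→#104→Base: 17+4+3+11+33 = 68
Base→#102→#101→#104→#103→Base: 17+4+12+11+22 = 66
Base→#102→#103→#101→#104→Base: 17+5+3+12+33 = 70
Base→#102→#104→#101→#103→Base: 17+16+12+3+22 = 70
Base→#103→#101→#102→#104→Base: 22+3+4+16+33 = 78
Base→#103→#102→#101→#104→Base: 22+5+4+12+33 = 76
The minimum is 66.
One optimal route: Base → #101 → #104 → #103 → #102 → Base (or its reverse).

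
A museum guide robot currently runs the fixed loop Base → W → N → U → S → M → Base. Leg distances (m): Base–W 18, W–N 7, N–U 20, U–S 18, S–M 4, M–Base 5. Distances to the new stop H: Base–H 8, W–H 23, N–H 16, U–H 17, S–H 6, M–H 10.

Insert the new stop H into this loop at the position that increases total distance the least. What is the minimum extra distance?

Insertion cost between consecutive stops i–j is d(i,H) + d(H,j) − d(i,j):
  between Base and W: 8 + 23 − 18 = 13
  between W and N: 23 + 16 − 7 = 32
  between N and U: 16 + 17 − 20 = 13
  between U and S: 17 + 6 − 18 = 5
  between S and M: 6 + 10 − 4 = 12
  between M and Base: 10 + 8 − 5 = 13
Cheapest insertion is between U and S, adding 5.
New total = 72 + 5 = 77.

Adding 5 m by placing H on the U–S leg.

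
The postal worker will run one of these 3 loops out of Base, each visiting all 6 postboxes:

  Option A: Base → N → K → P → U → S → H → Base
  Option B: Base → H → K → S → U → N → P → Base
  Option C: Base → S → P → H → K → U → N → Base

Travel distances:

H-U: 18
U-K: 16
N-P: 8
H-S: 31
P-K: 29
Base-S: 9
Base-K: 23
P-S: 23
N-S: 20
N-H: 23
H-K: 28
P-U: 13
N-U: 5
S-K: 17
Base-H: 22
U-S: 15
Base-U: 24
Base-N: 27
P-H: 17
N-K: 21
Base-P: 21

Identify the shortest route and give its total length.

116 — Option B is the shortest.

Option A: 27 + 21 + 29 + 13 + 15 + 31 + 22 = 158
Option B: 22 + 28 + 17 + 15 + 5 + 8 + 21 = 116
Option C: 9 + 23 + 17 + 28 + 16 + 5 + 27 = 125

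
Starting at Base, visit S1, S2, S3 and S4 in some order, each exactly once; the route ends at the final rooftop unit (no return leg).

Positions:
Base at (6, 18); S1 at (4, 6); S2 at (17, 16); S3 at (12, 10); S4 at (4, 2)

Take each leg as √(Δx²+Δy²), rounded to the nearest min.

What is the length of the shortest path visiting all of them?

There are 4! = 24 possible orderings.
Base→S1→S2→S3→S4: 12+16+8+11 = 47
Base→S1→S2→S4→S3: 12+16+19+11 = 58
Base→S1→S3→S2→S4: 12+9+8+19 = 48
Base→S1→S3→S4→S2: 12+9+11+19 = 51
Base→S1→S4→S2→S3: 12+4+19+8 = 43
Base→S1→S4→S3→S2: 12+4+11+8 = 35
Base→S2→S1→S3→S4: 11+16+9+11 = 47
Base→S2→S1→S4→S3: 11+16+4+11 = 42
Base→S2→S3→S1→S4: 11+8+9+4 = 32
Base→S2→S3→S4→S1: 11+8+11+4 = 34
Base→S2→S4→S1→S3: 11+19+4+9 = 43
Base→S2→S4→S3→S1: 11+19+11+9 = 50
Base→S3→S1→S2→S4: 10+9+16+19 = 54
Base→S3→S1→S4→S2: 10+9+4+19 = 42
… (10 more)
The minimum is 32.
One shortest path: Base → S2 → S3 → S1 → S4.

Minimum one-way distance = 32 min.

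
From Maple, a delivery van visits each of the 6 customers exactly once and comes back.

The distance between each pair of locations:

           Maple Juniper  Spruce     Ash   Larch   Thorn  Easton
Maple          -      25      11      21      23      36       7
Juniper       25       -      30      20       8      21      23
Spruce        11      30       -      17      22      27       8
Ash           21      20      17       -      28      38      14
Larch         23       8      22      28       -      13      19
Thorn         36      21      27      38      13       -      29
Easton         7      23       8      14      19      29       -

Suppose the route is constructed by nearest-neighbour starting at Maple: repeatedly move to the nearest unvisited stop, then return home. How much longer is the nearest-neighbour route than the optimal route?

9 longer than the optimal tour.

Maple: Easton=7, Spruce=11, Ash=21, Larch=23, Juniper=25, Thorn=36 ⇒ Easton
Easton: Spruce=8, Ash=14, Larch=19, Juniper=23, Thorn=29 ⇒ Spruce
Spruce: Ash=17, Larch=22, Thorn=27, Juniper=30 ⇒ Ash
Ash: Juniper=20, Larch=28, Thorn=38 ⇒ Juniper
Juniper: Larch=8, Thorn=21 ⇒ Larch
Larch: Thorn=13 ⇒ Thorn
NN route Maple → Easton → Spruce → Ash → Juniper → Larch → Thorn → Maple costs 109.
Optimal: Maple → Spruce → Thorn → Larch → Juniper → Ash → Easton → Maple costs 100 (by enumerating all 360 distinct tours).
Excess = 109 − 100 = 9.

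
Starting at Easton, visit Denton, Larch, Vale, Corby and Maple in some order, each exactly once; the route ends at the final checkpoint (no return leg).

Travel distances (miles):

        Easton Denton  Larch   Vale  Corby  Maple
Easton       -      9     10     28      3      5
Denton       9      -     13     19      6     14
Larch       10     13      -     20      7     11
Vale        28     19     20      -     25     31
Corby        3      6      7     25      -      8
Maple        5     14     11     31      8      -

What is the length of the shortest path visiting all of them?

Minimum one-way distance = 48 miles.

There are 5! = 120 possible orderings.
Easton → Denton → Larch → Vale → Corby → Maple: 9+13+20+25+8 = 75
Easton → Denton → Larch → Vale → Maple → Corby: 9+13+20+31+8 = 81
Easton → Denton → Larch → Corby → Vale → Maple: 9+13+7+25+31 = 85
Easton → Denton → Larch → Corby → Maple → Vale: 9+13+7+8+31 = 68
Easton → Denton → Larch → Maple → Vale → Corby: 9+13+11+31+25 = 89
Easton → Denton → Larch → Maple → Corby → Vale: 9+13+11+8+25 = 66
Easton → Denton → Vale → Larch → Corby → Maple: 9+19+20+7+8 = 63
Easton → Denton → Vale → Larch → Maple → Corby: 9+19+20+11+8 = 67
Easton → Denton → Vale → Corby → Larch → Maple: 9+19+25+7+11 = 71
Easton → Denton → Vale → Corby → Maple → Larch: 9+19+25+8+11 = 72
Easton → Denton → Vale → Maple → Larch → Corby: 9+19+31+11+7 = 77
Easton → Denton → Vale → Maple → Corby → Larch: 9+19+31+8+7 = 74
Easton → Denton → Corby → Larch → Vale → Maple: 9+6+7+20+31 = 73
Easton → Denton → Corby → Larch → Maple → Vale: 9+6+7+11+31 = 64
… (106 more)
Easton → Maple → Larch → Corby → Denton → Vale: 5+11+7+6+19 = 48  ← best
The minimum is 48.
One shortest path: Easton → Maple → Larch → Corby → Denton → Vale.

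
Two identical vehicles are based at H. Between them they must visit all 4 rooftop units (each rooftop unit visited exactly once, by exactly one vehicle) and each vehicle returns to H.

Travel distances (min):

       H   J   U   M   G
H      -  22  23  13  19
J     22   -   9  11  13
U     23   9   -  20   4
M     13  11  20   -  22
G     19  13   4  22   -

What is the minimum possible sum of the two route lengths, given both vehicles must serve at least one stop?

Minimum combined distance: 80 min.

Try each way of splitting the stops between the two vehicles (each non-empty) and, for each split, find the best tour for each vehicle:
  {J} + {U, M, G}: 44 + 56 = 100
  {U} + {J, M, G}: 46 + 56 = 102
  {J, U} + {M, G}: 54 + 54 = 108
  {M} + {J, U, G}: 26 + 54 = 80
  {J, M} + {U, G}: 46 + 46 = 92
  {U, M} + {J, G}: 56 + 54 = 110
  … (7 splits in total)
Best: vehicle 1 H → M → H = 26; vehicle 2 H → J → U → G → H = 54; combined 80.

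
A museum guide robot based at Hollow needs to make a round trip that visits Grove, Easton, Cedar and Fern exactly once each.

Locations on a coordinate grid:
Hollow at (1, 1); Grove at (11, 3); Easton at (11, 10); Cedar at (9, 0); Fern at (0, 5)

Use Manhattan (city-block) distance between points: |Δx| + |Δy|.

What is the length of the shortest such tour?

With 4 stops there are 4!/2 = 12 distinct round trips (a route and its reverse cost the same).
Hollow → Grove → Easton → Cedar → Fern → Hollow: 12+7+12+14+5 = 50
Hollow → Grove → Easton → Fern → Cedar → Hollow: 12+7+16+14+9 = 58
Hollow → Grove → Cedar → Easton → Fern → Hollow: 12+5+12+16+5 = 50
Hollow → Grove → Cedar → Fern → Easton → Hollow: 12+5+14+16+19 = 66
Hollow → Grove → Fern → Easton → Cedar → Hollow: 12+13+16+12+9 = 62
Hollow → Grove → Fern → Cedar → Easton → Hollow: 12+13+14+12+19 = 70
Hollow → Easton → Grove → Cedar → Fern → Hollow: 19+7+5+14+5 = 50
Hollow → Easton → Grove → Fern → Cedar → Hollow: 19+7+13+14+9 = 62
Hollow → Easton → Cedar → Grove → Fern → Hollow: 19+12+5+13+5 = 54
Hollow → Easton → Fern → Grove → Cedar → Hollow: 19+16+13+5+9 = 62
Hollow → Cedar → Grove → Easton → Fern → Hollow: 9+5+7+16+5 = 42
Hollow → Cedar → Easton → Grove → Fern → Hollow: 9+12+7+13+5 = 46
The minimum is 42.
One optimal route: Hollow → Cedar → Grove → Easton → Fern → Hollow (or its reverse).

Shortest round trip = 42.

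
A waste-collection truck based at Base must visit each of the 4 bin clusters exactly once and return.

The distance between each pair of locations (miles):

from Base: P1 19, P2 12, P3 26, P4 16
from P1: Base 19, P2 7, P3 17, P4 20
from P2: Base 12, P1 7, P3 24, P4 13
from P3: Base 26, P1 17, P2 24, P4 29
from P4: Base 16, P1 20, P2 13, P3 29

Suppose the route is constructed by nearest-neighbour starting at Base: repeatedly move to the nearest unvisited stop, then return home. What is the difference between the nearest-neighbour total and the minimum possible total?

Excess over optimum: 2 miles.

Base: P2=12, P4=16, P1=19, P3=26 ⇒ P2
P2: P1=7, P4=13, P3=24 ⇒ P1
P1: P3=17, P4=20 ⇒ P3
P3: P4=29 ⇒ P4
NN route Base → P2 → P1 → P3 → P4 → Base costs 81.
Optimal: Base → P3 → P1 → P2 → P4 → Base costs 79 (by enumerating all 12 distinct tours).
Excess = 81 − 79 = 2.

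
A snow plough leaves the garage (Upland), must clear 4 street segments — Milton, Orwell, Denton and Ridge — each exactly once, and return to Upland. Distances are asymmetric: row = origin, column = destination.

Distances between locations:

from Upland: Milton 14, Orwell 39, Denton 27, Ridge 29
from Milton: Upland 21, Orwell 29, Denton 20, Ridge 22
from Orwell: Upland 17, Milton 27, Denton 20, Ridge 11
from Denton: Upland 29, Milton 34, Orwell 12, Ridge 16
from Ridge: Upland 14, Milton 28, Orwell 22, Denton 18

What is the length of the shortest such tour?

Upland → Milton → Orwell → Denton → Ridge → Upland: 14+29+20+16+14 = 93
Upland → Milton → Orwell → Ridge → Denton → Upland: 14+29+11+18+29 = 101
Upland → Milton → Denton → Orwell → Ridge → Upland: 14+20+12+11+14 = 71
Upland → Milton → Denton → Ridge → Orwell → Upland: 14+20+16+22+17 = 89
Upland → Milton → Ridge → Orwell → Denton → Upland: 14+22+22+20+29 = 107
Upland → Milton → Ridge → Denton → Orwell → Upland: 14+22+18+12+17 = 83
Upland → Orwell → Milton → Denton → Ridge → Upland: 39+27+20+16+14 = 116
Upland → Orwell → Milton → Ridge → Denton → Upland: 39+27+22+18+29 = 135
Upland → Orwell → Denton → Milton → Ridge → Upland: 39+20+34+22+14 = 129
Upland → Orwell → Denton → Ridge → Milton → Upland: 39+20+16+28+21 = 124
Upland → Orwell → Ridge → Milton → Denton → Upland: 39+11+28+20+29 = 127
Upland → Orwell → Ridge → Denton → Milton → Upland: 39+11+18+34+21 = 123
Upland → Denton → Milton → Orwell → Ridge → Upland: 27+34+29+11+14 = 115
Upland → Denton → Milton → Ridge → Orwell → Upland: 27+34+22+22+17 = 122
… (10 more)
The minimum is 71.
One optimal route: Upland → Milton → Denton → Orwell → Ridge → Upland.

Shortest round trip = 71.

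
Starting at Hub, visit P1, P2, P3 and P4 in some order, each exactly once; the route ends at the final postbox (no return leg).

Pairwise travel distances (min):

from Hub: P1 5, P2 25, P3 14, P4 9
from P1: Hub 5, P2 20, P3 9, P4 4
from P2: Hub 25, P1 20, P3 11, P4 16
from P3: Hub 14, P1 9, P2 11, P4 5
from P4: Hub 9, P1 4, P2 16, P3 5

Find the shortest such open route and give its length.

Minimum one-way distance = 25 min.

There are 4! = 24 possible orderings.
Hub → P1 → P2 → P3 → P4: 5+20+11+5 = 41
Hub → P1 → P2 → P4 → P3: 5+20+16+5 = 46
Hub → P1 → P3 → P2 → P4: 5+9+11+16 = 41
Hub → P1 → P3 → P4 → P2: 5+9+5+16 = 35
Hub → P1 → P4 → P2 → P3: 5+4+16+11 = 36
Hub → P1 → P4 → P3 → P2: 5+4+5+11 = 25
Hub → P2 → P1 → P3 → P4: 25+20+9+5 = 59
Hub → P2 → P1 → P4 → P3: 25+20+4+5 = 54
Hub → P2 → P3 → P1 → P4: 25+11+9+4 = 49
Hub → P2 → P3 → P4 → P1: 25+11+5+4 = 45
Hub → P2 → P4 → P1 → P3: 25+16+4+9 = 54
Hub → P2 → P4 → P3 → P1: 25+16+5+9 = 55
Hub → P3 → P1 → P2 → P4: 14+9+20+16 = 59
Hub → P3 → P1 → P4 → P2: 14+9+4+16 = 43
… (10 more)
The minimum is 25.
One shortest path: Hub → P1 → P4 → P3 → P2.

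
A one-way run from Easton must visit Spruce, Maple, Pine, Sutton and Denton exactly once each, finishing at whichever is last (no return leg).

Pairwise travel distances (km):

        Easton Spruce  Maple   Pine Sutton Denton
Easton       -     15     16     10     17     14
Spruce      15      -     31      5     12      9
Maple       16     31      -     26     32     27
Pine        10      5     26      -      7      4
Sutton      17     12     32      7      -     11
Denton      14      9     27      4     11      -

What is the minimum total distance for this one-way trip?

Shortest open route: 64 km.

There are 5! = 120 possible orderings.
Easton - Spruce - Maple - Pine - Sutton - Denton: 15+31+26+7+11 = 90
Easton - Spruce - Maple - Pine - Denton - Sutton: 15+31+26+4+11 = 87
Easton - Spruce - Maple - Sutton - Pine - Denton: 15+31+32+7+4 = 89
Easton - Spruce - Maple - Sutton - Denton - Pine: 15+31+32+11+4 = 93
Easton - Spruce - Maple - Denton - Pine - Sutton: 15+31+27+4+7 = 84
Easton - Spruce - Maple - Denton - Sutton - Pine: 15+31+27+11+7 = 91
Easton - Spruce - Pine - Maple - Sutton - Denton: 15+5+26+32+11 = 89
Easton - Spruce - Pine - Maple - Denton - Sutton: 15+5+26+27+11 = 84
Easton - Spruce - Pine - Sutton - Maple - Denton: 15+5+7+32+27 = 86
Easton - Spruce - Pine - Sutton - Denton - Maple: 15+5+7+11+27 = 65
Easton - Spruce - Pine - Denton - Maple - Sutton: 15+5+4+27+32 = 83
Easton - Spruce - Pine - Denton - Sutton - Maple: 15+5+4+11+32 = 67
Easton - Spruce - Sutton - Maple - Pine - Denton: 15+12+32+26+4 = 89
Easton - Spruce - Sutton - Maple - Denton - Pine: 15+12+32+27+4 = 90
… (106 more)
Easton - Maple - Denton - Spruce - Pine - Sutton: 16+27+9+5+7 = 64  ← best
The minimum is 64.
One shortest path: Easton → Maple → Denton → Spruce → Pine → Sutton.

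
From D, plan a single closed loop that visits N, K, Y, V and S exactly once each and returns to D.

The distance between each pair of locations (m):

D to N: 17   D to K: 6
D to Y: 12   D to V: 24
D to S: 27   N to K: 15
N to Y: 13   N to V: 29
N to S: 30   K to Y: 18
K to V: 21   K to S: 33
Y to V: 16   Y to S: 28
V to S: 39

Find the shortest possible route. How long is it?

Shortest round trip = 113 m.

D→N→K→Y→V→S→D: 17+15+18+16+39+27 = 132
D→N→K→Y→S→V→D: 17+15+18+28+39+24 = 141
D→N→K→V→Y→S→D: 17+15+21+16+28+27 = 124
D→N→K→V→S→Y→D: 17+15+21+39+28+12 = 132
D→N→K→S→Y→V→D: 17+15+33+28+16+24 = 133
D→N→K→S→V→Y→D: 17+15+33+39+16+12 = 132
D→N→Y→K→V→S→D: 17+13+18+21+39+27 = 135
D→N→Y→K→S→V→D: 17+13+18+33+39+24 = 144
D→N→Y→V→K→S→D: 17+13+16+21+33+27 = 127
D→N→Y→V→S→K→D: 17+13+16+39+33+6 = 124
D→N→Y→S→K→V→D: 17+13+28+33+21+24 = 136
D→N→Y→S→V→K→D: 17+13+28+39+21+6 = 124
D→N→V→K→Y→S→D: 17+29+21+18+28+27 = 140
D→N→V→K→S→Y→D: 17+29+21+33+28+12 = 140
… (46 more)
D→K→V→Y→N→S→D: 6+21+16+13+30+27 = 113  ← best
The minimum is 113.
One optimal route: D → K → V → Y → N → S → D (or its reverse).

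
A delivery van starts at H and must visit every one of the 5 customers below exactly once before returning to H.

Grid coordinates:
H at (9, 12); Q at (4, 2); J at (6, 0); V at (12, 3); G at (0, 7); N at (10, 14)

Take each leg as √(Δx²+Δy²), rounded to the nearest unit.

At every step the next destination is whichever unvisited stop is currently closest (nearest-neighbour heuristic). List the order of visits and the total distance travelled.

39 along H → N → V → J → Q → G → H.

At H the remaining stops are N 2, V 9, G 10, Q 11, J 12; go to N.
At N the remaining stops are V 11, G 12, Q 13, J 15; go to V.
At V the remaining stops are J 7, Q 8, G 13; go to J.
At J the remaining stops are Q 3, G 9; go to Q.
At Q the remaining stops are G 6; go to G.
Return G→H: 10.
Total = 2 + 11 + 7 + 3 + 6 + 10 = 39.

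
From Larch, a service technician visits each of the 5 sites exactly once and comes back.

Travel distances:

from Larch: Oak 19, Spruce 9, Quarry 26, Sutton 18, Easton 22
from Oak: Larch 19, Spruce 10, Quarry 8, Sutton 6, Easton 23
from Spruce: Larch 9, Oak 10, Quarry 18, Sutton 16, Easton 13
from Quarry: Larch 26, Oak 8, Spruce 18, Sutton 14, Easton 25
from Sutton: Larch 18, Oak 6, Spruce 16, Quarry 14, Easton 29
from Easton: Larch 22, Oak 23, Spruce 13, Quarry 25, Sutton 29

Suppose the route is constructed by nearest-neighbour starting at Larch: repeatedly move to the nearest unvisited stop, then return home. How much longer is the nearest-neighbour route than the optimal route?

The nearest-neighbour route is 7 longer than optimal.

From Larch: Spruce=9, Sutton=18, Oak=19, Easton=22, Quarry=26 → choose Spruce (9).
From Spruce: Oak=10, Easton=13, Sutton=16, Quarry=18 → choose Oak (10).
From Oak: Sutton=6, Quarry=8, Easton=23 → choose Sutton (6).
From Sutton: Quarry=14, Easton=29 → choose Quarry (14).
From Quarry: Easton=25 → choose Easton (25).
NN route Larch → Spruce → Oak → Sutton → Quarry → Easton → Larch costs 86.
Optimal: Larch → Spruce → Easton → Quarry → Oak → Sutton → Larch costs 79 (by enumerating all 60 distinct tours).
Excess = 86 − 79 = 7.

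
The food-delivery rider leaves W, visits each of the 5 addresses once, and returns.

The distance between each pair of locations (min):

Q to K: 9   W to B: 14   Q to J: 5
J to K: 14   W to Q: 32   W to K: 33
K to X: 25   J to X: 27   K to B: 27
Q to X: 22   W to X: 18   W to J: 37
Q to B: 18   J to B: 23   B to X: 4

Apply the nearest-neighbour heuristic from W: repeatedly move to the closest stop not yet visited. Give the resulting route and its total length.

W → [B:14 / X:18 / Q:32 / K:33 / J:37] → B (14)
B → [X:4 / Q:18 / J:23 / K:27] → X (4)
X → [Q:22 / K:25 / J:27] → Q (22)
Q → [J:5 / K:9] → J (5)
J → [K:14] → K (14)
Return K→W: 33.
Total = 14 + 4 + 22 + 5 + 14 + 33 = 92.

92 min along W → B → X → Q → J → K → W.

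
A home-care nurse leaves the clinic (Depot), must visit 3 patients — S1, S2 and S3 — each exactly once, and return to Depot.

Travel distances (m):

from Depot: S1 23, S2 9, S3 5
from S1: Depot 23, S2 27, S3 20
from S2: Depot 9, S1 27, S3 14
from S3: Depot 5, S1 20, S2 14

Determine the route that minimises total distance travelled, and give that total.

With 3 stops there are 3!/2 = 3 distinct round trips (a route and its reverse cost the same).
Depot→S1→S2→S3→Depot: 23+27+14+5 = 69
Depot→S1→S3→S2→Depot: 23+20+14+9 = 66
Depot→S2→S1→S3→Depot: 9+27+20+5 = 61
The minimum is 61.
One optimal route: Depot → S2 → S1 → S3 → Depot (or its reverse).

Minimum total distance: 61 m.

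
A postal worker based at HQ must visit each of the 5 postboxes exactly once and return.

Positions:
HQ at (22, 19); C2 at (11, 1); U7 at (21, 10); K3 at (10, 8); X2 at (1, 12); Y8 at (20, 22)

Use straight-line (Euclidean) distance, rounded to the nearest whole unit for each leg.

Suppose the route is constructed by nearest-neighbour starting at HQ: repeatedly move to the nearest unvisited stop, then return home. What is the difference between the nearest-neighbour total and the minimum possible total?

HQ: Y8=4, U7=9, K3=16, C2=21, X2=22 ⇒ Y8
Y8: U7=12, K3=17, X2=21, C2=23 ⇒ U7
U7: K3=11, C2=13, X2=20 ⇒ K3
K3: C2=7, X2=10 ⇒ C2
C2: X2=15 ⇒ X2
NN route HQ → Y8 → U7 → K3 → C2 → X2 → HQ costs 71.
Optimal: HQ → U7 → C2 → K3 → X2 → Y8 → HQ costs 64 (by enumerating all 60 distinct tours).
Excess = 71 − 64 = 7.

7 longer than the optimal tour.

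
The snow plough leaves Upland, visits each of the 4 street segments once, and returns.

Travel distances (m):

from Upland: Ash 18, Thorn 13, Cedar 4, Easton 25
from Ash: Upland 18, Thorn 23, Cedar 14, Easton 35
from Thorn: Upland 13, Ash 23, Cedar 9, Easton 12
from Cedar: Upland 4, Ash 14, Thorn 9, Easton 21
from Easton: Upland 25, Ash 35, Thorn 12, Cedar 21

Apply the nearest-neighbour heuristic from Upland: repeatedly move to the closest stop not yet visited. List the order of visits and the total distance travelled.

At Upland the remaining stops are Cedar 4, Thorn 13, Ash 18, Easton 25; go to Cedar.
At Cedar the remaining stops are Thorn 9, Ash 14, Easton 21; go to Thorn.
At Thorn the remaining stops are Easton 12, Ash 23; go to Easton.
At Easton the remaining stops are Ash 35; go to Ash.
Return Ash→Upland: 18.
Total = 4 + 9 + 12 + 35 + 18 = 78.

Total distance 78 m via the nearest-neighbour route Upland → Cedar → Thorn → Easton → Ash → Upland.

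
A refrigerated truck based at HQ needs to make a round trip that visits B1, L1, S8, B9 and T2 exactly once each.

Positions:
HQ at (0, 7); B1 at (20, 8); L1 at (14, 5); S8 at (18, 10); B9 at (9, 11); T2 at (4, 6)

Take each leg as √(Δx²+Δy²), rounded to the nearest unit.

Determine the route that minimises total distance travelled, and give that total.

Minimum total distance: 43.

HQ→B1→L1→S8→B9→T2→HQ: 20+7+6+9+7+4 = 53
HQ→B1→L1→S8→T2→B9→HQ: 20+7+6+15+7+10 = 65
HQ→B1→L1→B9→S8→T2→HQ: 20+7+8+9+15+4 = 63
HQ→B1→L1→B9→T2→S8→HQ: 20+7+8+7+15+18 = 75
HQ→B1→L1→T2→S8→B9→HQ: 20+7+10+15+9+10 = 71
HQ→B1→L1→T2→B9→S8→HQ: 20+7+10+7+9+18 = 71
HQ→B1→S8→L1→B9→T2→HQ: 20+3+6+8+7+4 = 48
HQ→B1→S8→L1→T2→B9→HQ: 20+3+6+10+7+10 = 56
HQ→B1→S8→B9→L1→T2→HQ: 20+3+9+8+10+4 = 54
HQ→B1→S8→B9→T2→L1→HQ: 20+3+9+7+10+14 = 63
HQ→B1→S8→T2→L1→B9→HQ: 20+3+15+10+8+10 = 66
HQ→B1→S8→T2→B9→L1→HQ: 20+3+15+7+8+14 = 67
HQ→B1→B9→L1→S8→T2→HQ: 20+11+8+6+15+4 = 64
HQ→B1→B9→L1→T2→S8→HQ: 20+11+8+10+15+18 = 82
… (46 more)
HQ→B9→S8→B1→L1→T2→HQ: 10+9+3+7+10+4 = 43  ← best
The minimum is 43.
One optimal route: HQ → B9 → S8 → B1 → L1 → T2 → HQ (or its reverse).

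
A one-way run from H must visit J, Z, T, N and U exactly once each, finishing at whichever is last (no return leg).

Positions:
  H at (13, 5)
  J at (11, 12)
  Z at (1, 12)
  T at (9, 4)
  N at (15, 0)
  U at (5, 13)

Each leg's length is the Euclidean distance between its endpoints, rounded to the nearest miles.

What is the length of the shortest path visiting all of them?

30 miles — the minimum one-way total.

There are 5! = 120 possible orderings.
H - J - Z - T - N - U: 7+10+11+7+16 = 51
H - J - Z - T - U - N: 7+10+11+10+16 = 54
H - J - Z - N - T - U: 7+10+18+7+10 = 52
H - J - Z - N - U - T: 7+10+18+16+10 = 61
H - J - Z - U - T - N: 7+10+4+10+7 = 38
H - J - Z - U - N - T: 7+10+4+16+7 = 44
H - J - T - Z - N - U: 7+8+11+18+16 = 60
H - J - T - Z - U - N: 7+8+11+4+16 = 46
H - J - T - N - Z - U: 7+8+7+18+4 = 44
H - J - T - N - U - Z: 7+8+7+16+4 = 42
H - J - T - U - Z - N: 7+8+10+4+18 = 47
H - J - T - U - N - Z: 7+8+10+16+18 = 59
H - J - N - Z - T - U: 7+13+18+11+10 = 59
H - J - N - Z - U - T: 7+13+18+4+10 = 52
… (106 more)
H - N - T - J - U - Z: 5+7+8+6+4 = 30  ← best
The minimum is 30.
One shortest path: H → N → T → J → U → Z.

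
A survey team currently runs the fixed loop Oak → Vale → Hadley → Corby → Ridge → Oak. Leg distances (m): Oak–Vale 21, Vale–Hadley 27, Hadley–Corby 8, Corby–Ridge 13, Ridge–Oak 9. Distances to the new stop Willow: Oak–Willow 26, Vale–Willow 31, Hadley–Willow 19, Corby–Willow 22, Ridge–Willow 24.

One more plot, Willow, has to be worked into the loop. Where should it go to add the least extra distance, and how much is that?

Insertion cost between consecutive stops i–j is d(i,Willow) + d(Willow,j) − d(i,j):
  between Oak and Vale: 26 + 31 − 21 = 36
  between Vale and Hadley: 31 + 19 − 27 = 23
  between Hadley and Corby: 19 + 22 − 8 = 33
  between Corby and Ridge: 22 + 24 − 13 = 33
  between Ridge and Oak: 24 + 26 − 9 = 41
Cheapest insertion is between Vale and Hadley, adding 23.
New total = 78 + 23 = 101.

Adding 23 m by placing Willow on the Vale–Hadley leg.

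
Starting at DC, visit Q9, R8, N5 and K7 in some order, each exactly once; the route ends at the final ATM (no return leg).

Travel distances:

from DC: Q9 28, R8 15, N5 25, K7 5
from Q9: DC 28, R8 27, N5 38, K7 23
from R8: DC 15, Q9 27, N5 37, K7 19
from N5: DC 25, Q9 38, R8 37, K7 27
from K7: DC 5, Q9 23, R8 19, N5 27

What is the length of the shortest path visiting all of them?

There are 4! = 24 possible orderings.
DC → Q9 → R8 → N5 → K7: 28+27+37+27 = 119
DC → Q9 → R8 → K7 → N5: 28+27+19+27 = 101
DC → Q9 → N5 → R8 → K7: 28+38+37+19 = 122
DC → Q9 → N5 → K7 → R8: 28+38+27+19 = 112
DC → Q9 → K7 → R8 → N5: 28+23+19+37 = 107
DC → Q9 → K7 → N5 → R8: 28+23+27+37 = 115
DC → R8 → Q9 → N5 → K7: 15+27+38+27 = 107
DC → R8 → Q9 → K7 → N5: 15+27+23+27 = 92
DC → R8 → N5 → Q9 → K7: 15+37+38+23 = 113
DC → R8 → N5 → K7 → Q9: 15+37+27+23 = 102
DC → R8 → K7 → Q9 → N5: 15+19+23+38 = 95
DC → R8 → K7 → N5 → Q9: 15+19+27+38 = 99
DC → N5 → Q9 → R8 → K7: 25+38+27+19 = 109
DC → N5 → Q9 → K7 → R8: 25+38+23+19 = 105
… (10 more)
DC → K7 → R8 → Q9 → N5: 5+19+27+38 = 89  ← best
The minimum is 89.
One shortest path: DC → K7 → R8 → Q9 → N5.

89 — the minimum one-way total.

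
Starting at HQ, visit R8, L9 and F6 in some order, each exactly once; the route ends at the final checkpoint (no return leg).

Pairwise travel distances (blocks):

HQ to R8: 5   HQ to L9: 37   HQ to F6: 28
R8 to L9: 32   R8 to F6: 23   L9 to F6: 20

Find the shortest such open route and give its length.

48 blocks — the minimum one-way total.

There are 3! = 6 possible orderings.
HQ - R8 - L9 - F6: 5+32+20 = 57
HQ - R8 - F6 - L9: 5+23+20 = 48
HQ - L9 - R8 - F6: 37+32+23 = 92
HQ - L9 - F6 - R8: 37+20+23 = 80
HQ - F6 - R8 - L9: 28+23+32 = 83
HQ - F6 - L9 - R8: 28+20+32 = 80
The minimum is 48.
One shortest path: HQ → R8 → F6 → L9.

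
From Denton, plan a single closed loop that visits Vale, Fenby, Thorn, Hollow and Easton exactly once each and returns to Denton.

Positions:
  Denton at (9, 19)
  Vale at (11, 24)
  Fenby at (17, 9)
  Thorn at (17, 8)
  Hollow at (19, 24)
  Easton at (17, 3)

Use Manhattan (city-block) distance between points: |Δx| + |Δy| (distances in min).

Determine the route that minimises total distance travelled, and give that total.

With 5 stops there are 5!/2 = 60 distinct round trips (a route and its reverse cost the same).
Denton - Vale - Fenby - Thorn - Hollow - Easton - Denton: 7+21+1+18+23+24 = 94
Denton - Vale - Fenby - Thorn - Easton - Hollow - Denton: 7+21+1+5+23+15 = 72
Denton - Vale - Fenby - Hollow - Thorn - Easton - Denton: 7+21+17+18+5+24 = 92
Denton - Vale - Fenby - Hollow - Easton - Thorn - Denton: 7+21+17+23+5+19 = 92
Denton - Vale - Fenby - Easton - Thorn - Hollow - Denton: 7+21+6+5+18+15 = 72
Denton - Vale - Fenby - Easton - Hollow - Thorn - Denton: 7+21+6+23+18+19 = 94
Denton - Vale - Thorn - Fenby - Hollow - Easton - Denton: 7+22+1+17+23+24 = 94
Denton - Vale - Thorn - Fenby - Easton - Hollow - Denton: 7+22+1+6+23+15 = 74
Denton - Vale - Thorn - Hollow - Fenby - Easton - Denton: 7+22+18+17+6+24 = 94
Denton - Vale - Thorn - Hollow - Easton - Fenby - Denton: 7+22+18+23+6+18 = 94
Denton - Vale - Thorn - Easton - Fenby - Hollow - Denton: 7+22+5+6+17+15 = 72
Denton - Vale - Thorn - Easton - Hollow - Fenby - Denton: 7+22+5+23+17+18 = 92
Denton - Vale - Hollow - Fenby - Thorn - Easton - Denton: 7+8+17+1+5+24 = 62
Denton - Vale - Hollow - Fenby - Easton - Thorn - Denton: 7+8+17+6+5+19 = 62
… (46 more)
The minimum is 62.
One optimal route: Denton → Vale → Hollow → Fenby → Thorn → Easton → Denton (or its reverse).

Minimum total distance: 62 min.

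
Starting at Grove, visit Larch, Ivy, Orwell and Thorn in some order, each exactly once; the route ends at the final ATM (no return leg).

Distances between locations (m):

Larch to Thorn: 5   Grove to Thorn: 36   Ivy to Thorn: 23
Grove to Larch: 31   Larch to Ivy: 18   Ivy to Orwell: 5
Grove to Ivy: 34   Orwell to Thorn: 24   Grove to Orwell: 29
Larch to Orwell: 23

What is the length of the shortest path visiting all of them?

There are 4! = 24 possible orderings.
Grove → Larch → Ivy → Orwell → Thorn: 31+18+5+24 = 78
Grove → Larch → Ivy → Thorn → Orwell: 31+18+23+24 = 96
Grove → Larch → Orwell → Ivy → Thorn: 31+23+5+23 = 82
Grove → Larch → Orwell → Thorn → Ivy: 31+23+24+23 = 101
Grove → Larch → Thorn → Ivy → Orwell: 31+5+23+5 = 64
Grove → Larch → Thorn → Orwell → Ivy: 31+5+24+5 = 65
Grove → Ivy → Larch → Orwell → Thorn: 34+18+23+24 = 99
Grove → Ivy → Larch → Thorn → Orwell: 34+18+5+24 = 81
Grove → Ivy → Orwell → Larch → Thorn: 34+5+23+5 = 67
Grove → Ivy → Orwell → Thorn → Larch: 34+5+24+5 = 68
Grove → Ivy → Thorn → Larch → Orwell: 34+23+5+23 = 85
Grove → Ivy → Thorn → Orwell → Larch: 34+23+24+23 = 104
Grove → Orwell → Larch → Ivy → Thorn: 29+23+18+23 = 93
Grove → Orwell → Larch → Thorn → Ivy: 29+23+5+23 = 80
… (10 more)
Grove → Orwell → Ivy → Larch → Thorn: 29+5+18+5 = 57  ← best
The minimum is 57.
One shortest path: Grove → Orwell → Ivy → Larch → Thorn.

Shortest open route: 57 m.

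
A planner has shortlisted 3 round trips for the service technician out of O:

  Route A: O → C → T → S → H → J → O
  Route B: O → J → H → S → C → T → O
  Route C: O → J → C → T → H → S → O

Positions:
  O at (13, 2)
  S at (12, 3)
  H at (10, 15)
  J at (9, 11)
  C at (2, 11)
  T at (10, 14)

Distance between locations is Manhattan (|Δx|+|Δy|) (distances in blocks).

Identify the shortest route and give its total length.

48 blocks — Route C is the shortest.

Route A: 20 + 11 + 13 + 14 + 5 + 13 = 76
Route B: 13 + 5 + 14 + 18 + 11 + 15 = 76
Route C: 13 + 7 + 11 + 1 + 14 + 2 = 48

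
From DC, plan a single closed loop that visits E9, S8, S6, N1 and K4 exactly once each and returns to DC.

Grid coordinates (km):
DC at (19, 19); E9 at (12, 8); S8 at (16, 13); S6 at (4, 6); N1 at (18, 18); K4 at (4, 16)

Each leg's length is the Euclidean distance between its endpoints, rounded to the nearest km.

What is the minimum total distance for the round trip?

There are 60 distinct closed tours to check (reversals are equivalent).
DC → E9 → S8 → S6 → N1 → K4 → DC: 13+6+14+18+14+15 = 80
DC → E9 → S8 → S6 → K4 → N1 → DC: 13+6+14+10+14+1 = 58
DC → E9 → S8 → N1 → S6 → K4 → DC: 13+6+5+18+10+15 = 67
DC → E9 → S8 → N1 → K4 → S6 → DC: 13+6+5+14+10+20 = 68
DC → E9 → S8 → K4 → S6 → N1 → DC: 13+6+12+10+18+1 = 60
DC → E9 → S8 → K4 → N1 → S6 → DC: 13+6+12+14+18+20 = 83
DC → E9 → S6 → S8 → N1 → K4 → DC: 13+8+14+5+14+15 = 69
DC → E9 → S6 → S8 → K4 → N1 → DC: 13+8+14+12+14+1 = 62
DC → E9 → S6 → N1 → S8 → K4 → DC: 13+8+18+5+12+15 = 71
DC → E9 → S6 → N1 → K4 → S8 → DC: 13+8+18+14+12+7 = 72
DC → E9 → S6 → K4 → S8 → N1 → DC: 13+8+10+12+5+1 = 49
DC → E9 → S6 → K4 → N1 → S8 → DC: 13+8+10+14+5+7 = 57
DC → E9 → N1 → S8 → S6 → K4 → DC: 13+12+5+14+10+15 = 69
DC → E9 → N1 → S8 → K4 → S6 → DC: 13+12+5+12+10+20 = 72
… (46 more)
DC → N1 → S8 → E9 → S6 → K4 → DC: 1+5+6+8+10+15 = 45  ← best
The minimum is 45.
One optimal route: DC → N1 → S8 → E9 → S6 → K4 → DC (or its reverse).

45 km — the shortest possible round trip.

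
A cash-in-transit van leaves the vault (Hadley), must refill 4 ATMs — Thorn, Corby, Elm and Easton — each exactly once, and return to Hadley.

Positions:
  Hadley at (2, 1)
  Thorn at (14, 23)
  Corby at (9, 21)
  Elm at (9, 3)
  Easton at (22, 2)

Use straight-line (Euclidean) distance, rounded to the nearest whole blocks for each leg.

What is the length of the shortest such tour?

Shortest round trip = 68 blocks.

There are 12 distinct closed tours to check (reversals are equivalent).
Hadley-Thorn-Corby-Elm-Easton-Hadley: 25+5+18+13+20 = 81
Hadley-Thorn-Corby-Easton-Elm-Hadley: 25+5+23+13+7 = 73
Hadley-Thorn-Elm-Corby-Easton-Hadley: 25+21+18+23+20 = 107
Hadley-Thorn-Elm-Easton-Corby-Hadley: 25+21+13+23+21 = 103
Hadley-Thorn-Easton-Corby-Elm-Hadley: 25+22+23+18+7 = 95
Hadley-Thorn-Easton-Elm-Corby-Hadley: 25+22+13+18+21 = 99
Hadley-Corby-Thorn-Elm-Easton-Hadley: 21+5+21+13+20 = 80
Hadley-Corby-Thorn-Easton-Elm-Hadley: 21+5+22+13+7 = 68
Hadley-Corby-Elm-Thorn-Easton-Hadley: 21+18+21+22+20 = 102
Hadley-Corby-Easton-Thorn-Elm-Hadley: 21+23+22+21+7 = 94
Hadley-Elm-Thorn-Corby-Easton-Hadley: 7+21+5+23+20 = 76
Hadley-Elm-Corby-Thorn-Easton-Hadley: 7+18+5+22+20 = 72
The minimum is 68.
One optimal route: Hadley → Corby → Thorn → Easton → Elm → Hadley (or its reverse).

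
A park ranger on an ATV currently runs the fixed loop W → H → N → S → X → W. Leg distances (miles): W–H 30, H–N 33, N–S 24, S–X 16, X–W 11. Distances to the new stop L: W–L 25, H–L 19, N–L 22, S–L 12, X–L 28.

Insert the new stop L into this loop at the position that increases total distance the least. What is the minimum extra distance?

Minimum extra distance: 8 miles, inserting L between H and N.

Insertion cost between consecutive stops i–j is d(i,L) + d(L,j) − d(i,j):
  between W and H: 25 + 19 − 30 = 14
  between H and N: 19 + 22 − 33 = 8
  between N and S: 22 + 12 − 24 = 10
  between S and X: 12 + 28 − 16 = 24
  between X and W: 28 + 25 − 11 = 42
Cheapest insertion is between H and N, adding 8.
New total = 114 + 8 = 122.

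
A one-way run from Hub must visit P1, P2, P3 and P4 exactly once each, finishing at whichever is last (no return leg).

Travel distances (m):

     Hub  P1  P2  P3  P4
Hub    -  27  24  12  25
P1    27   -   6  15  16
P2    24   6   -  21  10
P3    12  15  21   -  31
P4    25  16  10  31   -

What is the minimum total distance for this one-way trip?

43 m — the minimum one-way total.

There are 4! = 24 possible orderings.
Hub→P1→P2→P3→P4: 27+6+21+31 = 85
Hub→P1→P2→P4→P3: 27+6+10+31 = 74
Hub→P1→P3→P2→P4: 27+15+21+10 = 73
Hub→P1→P3→P4→P2: 27+15+31+10 = 83
Hub→P1→P4→P2→P3: 27+16+10+21 = 74
Hub→P1→P4→P3→P2: 27+16+31+21 = 95
Hub→P2→P1→P3→P4: 24+6+15+31 = 76
Hub→P2→P1→P4→P3: 24+6+16+31 = 77
Hub→P2→P3→P1→P4: 24+21+15+16 = 76
Hub→P2→P3→P4→P1: 24+21+31+16 = 92
Hub→P2→P4→P1→P3: 24+10+16+15 = 65
Hub→P2→P4→P3→P1: 24+10+31+15 = 80
Hub→P3→P1→P2→P4: 12+15+6+10 = 43
Hub→P3→P1→P4→P2: 12+15+16+10 = 53
… (10 more)
The minimum is 43.
One shortest path: Hub → P3 → P1 → P2 → P4.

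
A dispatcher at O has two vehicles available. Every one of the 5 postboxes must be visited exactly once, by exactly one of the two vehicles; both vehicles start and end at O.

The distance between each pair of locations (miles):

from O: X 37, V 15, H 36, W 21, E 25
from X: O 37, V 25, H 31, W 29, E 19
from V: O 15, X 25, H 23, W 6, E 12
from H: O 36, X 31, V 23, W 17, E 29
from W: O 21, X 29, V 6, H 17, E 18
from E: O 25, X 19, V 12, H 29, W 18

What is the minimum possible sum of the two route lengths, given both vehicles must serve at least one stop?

Try each way of splitting the stops between the two vehicles (each non-empty) and, for each split, find the best tour for each vehicle:
  {X} + {V, H, W, E}: 74 + 92 = 166
  {V} + {X, H, W, E}: 30 + 113 = 143
  {X, V} + {H, W, E}: 77 + 92 = 169
  {H} + {X, V, W, E}: 72 + 94 = 166
  {X, H} + {V, W, E}: 104 + 64 = 168
  {V, H} + {X, W, E}: 74 + 94 = 168
  … (15 splits in total)
Best: vehicle 1 O → V → O = 30; vehicle 2 O → W → H → X → E → O = 113; combined 143.

Minimum combined distance: 143 miles.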